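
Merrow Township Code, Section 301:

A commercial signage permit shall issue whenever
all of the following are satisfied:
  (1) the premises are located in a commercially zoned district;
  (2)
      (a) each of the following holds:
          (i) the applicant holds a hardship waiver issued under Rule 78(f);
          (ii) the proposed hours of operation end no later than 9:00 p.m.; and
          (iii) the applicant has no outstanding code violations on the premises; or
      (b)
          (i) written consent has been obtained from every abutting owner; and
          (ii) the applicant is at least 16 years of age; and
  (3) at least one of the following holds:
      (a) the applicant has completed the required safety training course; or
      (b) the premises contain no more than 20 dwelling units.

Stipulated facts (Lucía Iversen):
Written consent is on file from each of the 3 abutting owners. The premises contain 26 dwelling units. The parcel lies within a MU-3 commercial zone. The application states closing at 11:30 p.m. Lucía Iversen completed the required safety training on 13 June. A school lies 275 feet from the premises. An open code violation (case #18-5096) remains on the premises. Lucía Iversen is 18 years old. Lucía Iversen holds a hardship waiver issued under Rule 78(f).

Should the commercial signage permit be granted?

Yes — granted.

(1) commercially zoned — satisfied.
(i) hardship waiver — holds.
(ii) closes by 9 p.m. — fails.
(iii) no code violations — not satisfied.
So (a) is not satisfied (T AND F AND F).
(i) all abutters consent — holds.
(ii) age ≥ 16 — holds.
So (b) is satisfied (T AND T).
(2): F OR T → true.
(a) safety training — met.
(b) ≤ 20 units — not satisfied.
(3): T OR F → true.
So Overall is satisfied (T AND T AND T).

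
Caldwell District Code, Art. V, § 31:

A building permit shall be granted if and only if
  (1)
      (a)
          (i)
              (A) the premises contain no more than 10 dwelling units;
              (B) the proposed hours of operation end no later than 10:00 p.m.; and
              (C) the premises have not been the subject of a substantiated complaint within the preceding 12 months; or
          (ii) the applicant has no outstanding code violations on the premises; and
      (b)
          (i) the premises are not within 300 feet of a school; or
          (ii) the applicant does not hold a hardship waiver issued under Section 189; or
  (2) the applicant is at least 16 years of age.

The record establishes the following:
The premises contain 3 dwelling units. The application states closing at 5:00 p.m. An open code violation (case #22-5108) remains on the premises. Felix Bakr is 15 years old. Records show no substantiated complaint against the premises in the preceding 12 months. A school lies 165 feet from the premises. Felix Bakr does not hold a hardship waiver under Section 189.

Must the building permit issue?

Yes — granted.

(A) ≤ 10 units — holds.
(B) closes by 10 p.m. — holds.
(C) no complaint in 12 mo. — holds.
(i): T AND T AND T → true.
(ii) no code violations — not satisfied.
(a) = T OR F = true.
(i) ≥300 ft from school — not met.
(ii) not (hardship waiver) — met.
(b): F OR T → true.
So (1) is satisfied (T AND T).
(2) age ≥ 16 — fails.
Overall: T OR F → true.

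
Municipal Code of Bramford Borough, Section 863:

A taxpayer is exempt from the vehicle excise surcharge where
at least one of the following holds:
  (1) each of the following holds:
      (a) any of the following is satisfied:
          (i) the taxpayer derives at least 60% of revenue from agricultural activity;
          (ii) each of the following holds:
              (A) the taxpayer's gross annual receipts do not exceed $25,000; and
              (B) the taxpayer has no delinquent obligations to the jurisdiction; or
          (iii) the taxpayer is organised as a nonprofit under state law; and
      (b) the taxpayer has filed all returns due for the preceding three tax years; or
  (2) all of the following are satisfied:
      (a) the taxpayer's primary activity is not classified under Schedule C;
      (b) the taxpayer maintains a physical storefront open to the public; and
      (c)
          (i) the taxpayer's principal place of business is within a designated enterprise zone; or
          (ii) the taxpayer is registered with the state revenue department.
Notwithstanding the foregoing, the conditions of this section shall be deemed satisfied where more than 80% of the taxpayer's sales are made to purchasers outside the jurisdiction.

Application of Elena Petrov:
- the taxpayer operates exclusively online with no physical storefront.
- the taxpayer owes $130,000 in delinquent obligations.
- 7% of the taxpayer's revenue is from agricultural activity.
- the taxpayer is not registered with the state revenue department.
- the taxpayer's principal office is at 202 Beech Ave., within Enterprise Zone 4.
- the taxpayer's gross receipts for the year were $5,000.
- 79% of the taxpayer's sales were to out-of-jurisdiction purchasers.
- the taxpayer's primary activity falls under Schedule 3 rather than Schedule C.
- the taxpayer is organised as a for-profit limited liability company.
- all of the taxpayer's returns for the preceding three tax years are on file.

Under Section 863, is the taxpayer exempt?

No — not exempt.

(i) ≥60% agricultural — fails.
(A) receipts ≤ $25,000 — holds.
(B) no delinquency — not satisfied.
(ii): T AND F → false.
(iii) nonprofit — fails.
(a): F OR F OR F → false.
(b) returns current — met.
(1) = F AND T = false.
(a) not (Schedule C activity) — satisfied.
(b) has storefront — not met.
(i) in enterprise zone — holds.
(ii) state-registered — fails.
(c): T OR F → true.
So (2) is not satisfied (T AND F AND T).
Overall: F OR F → false.
Exception (>80% out-of-jur. sales) — not satisfied.
Result: main false OR exception false → false.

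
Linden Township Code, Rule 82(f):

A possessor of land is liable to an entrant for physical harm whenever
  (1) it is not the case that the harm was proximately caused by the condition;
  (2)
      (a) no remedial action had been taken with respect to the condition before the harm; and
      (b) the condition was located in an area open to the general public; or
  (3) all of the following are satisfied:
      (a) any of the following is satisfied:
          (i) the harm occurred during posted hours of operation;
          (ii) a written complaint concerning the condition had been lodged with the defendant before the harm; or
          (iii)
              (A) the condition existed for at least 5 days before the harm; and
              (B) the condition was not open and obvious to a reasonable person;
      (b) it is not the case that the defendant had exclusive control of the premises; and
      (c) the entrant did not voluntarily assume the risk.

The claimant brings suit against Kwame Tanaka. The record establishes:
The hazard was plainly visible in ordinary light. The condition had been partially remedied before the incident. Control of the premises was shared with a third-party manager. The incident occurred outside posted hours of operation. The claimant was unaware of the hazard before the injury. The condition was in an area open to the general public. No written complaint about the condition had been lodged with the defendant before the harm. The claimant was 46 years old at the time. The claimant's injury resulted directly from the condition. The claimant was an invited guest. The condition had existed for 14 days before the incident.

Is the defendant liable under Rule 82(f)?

No — not liable.

(1) not (proximate cause) — fails.
(a) no remedial action — not satisfied.
(b) public area — met.
(2) = F AND T = false.
(i) during posted hours — not satisfied.
(ii) complaint lodged — fails.
(A) condition ≥5 days old — satisfied.
(B) not open/obvious — not satisfied.
So (iii) is not satisfied (T AND F).
(a) = F OR F OR F = false.
(b) not (exclusive control) — holds.
(c) no assumed risk — met.
(3): F AND T AND T → false.
Overall = F OR F OR F = false.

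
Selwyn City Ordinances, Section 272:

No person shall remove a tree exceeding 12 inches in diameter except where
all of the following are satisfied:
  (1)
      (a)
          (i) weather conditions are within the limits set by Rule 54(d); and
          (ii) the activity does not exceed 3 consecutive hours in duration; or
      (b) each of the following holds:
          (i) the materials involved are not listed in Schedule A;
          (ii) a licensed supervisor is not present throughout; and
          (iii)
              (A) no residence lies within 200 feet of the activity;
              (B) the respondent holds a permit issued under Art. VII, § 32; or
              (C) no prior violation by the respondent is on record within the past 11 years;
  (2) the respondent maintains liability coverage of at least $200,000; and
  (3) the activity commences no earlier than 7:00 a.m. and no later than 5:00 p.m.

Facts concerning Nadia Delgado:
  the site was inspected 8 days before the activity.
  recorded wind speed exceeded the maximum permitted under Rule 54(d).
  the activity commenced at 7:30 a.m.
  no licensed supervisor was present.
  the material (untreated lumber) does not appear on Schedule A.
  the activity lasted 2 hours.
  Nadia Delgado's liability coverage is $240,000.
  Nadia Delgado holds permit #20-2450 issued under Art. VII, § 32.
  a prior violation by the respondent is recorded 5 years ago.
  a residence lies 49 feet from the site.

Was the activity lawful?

(i) weather ok — not met.
(ii) ≤ 3 hrs duration — met.
(a) = F AND T = false.
(i) not (Schedule A material) — satisfied.
(ii) not (supervisor present) — met.
(A) no residence in 200 ft — not satisfied.
(B) holds permit — satisfied.
(C) no prior violation — not satisfied.
(iii): F OR T OR F → true.
(b): T AND T AND T → true.
(1) = F OR T = true.
(2) coverage ≥ $200,000 — satisfied.
(3) start within hours — satisfied.
Overall = T AND T AND T = true.

Yes — lawful.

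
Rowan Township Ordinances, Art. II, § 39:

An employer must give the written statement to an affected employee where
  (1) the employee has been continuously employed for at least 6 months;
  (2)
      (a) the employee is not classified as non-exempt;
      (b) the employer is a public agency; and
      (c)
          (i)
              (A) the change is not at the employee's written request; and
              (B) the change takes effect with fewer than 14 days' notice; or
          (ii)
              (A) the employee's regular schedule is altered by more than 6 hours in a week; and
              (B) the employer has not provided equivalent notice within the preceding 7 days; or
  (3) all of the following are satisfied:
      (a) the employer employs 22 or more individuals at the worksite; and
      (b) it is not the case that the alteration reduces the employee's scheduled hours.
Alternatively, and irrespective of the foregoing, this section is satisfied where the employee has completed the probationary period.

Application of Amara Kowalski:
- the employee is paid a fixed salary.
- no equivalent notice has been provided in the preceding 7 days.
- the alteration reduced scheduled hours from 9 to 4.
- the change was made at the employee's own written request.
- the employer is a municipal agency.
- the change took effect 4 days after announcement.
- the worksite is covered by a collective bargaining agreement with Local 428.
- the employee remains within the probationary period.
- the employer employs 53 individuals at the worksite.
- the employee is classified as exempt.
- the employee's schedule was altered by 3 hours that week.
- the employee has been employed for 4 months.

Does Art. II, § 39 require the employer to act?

(1) tenure ≥ 6 mo. — fails.
(a) not (non-exempt) — met.
(b) public agency — satisfied.
(A) not employee-requested — not met.
(B) < 14 days' notice — holds.
So (i) is not satisfied (F AND T).
(A) schedule shift > 6h — not met.
(B) no recent notice — satisfied.
So (ii) is not satisfied (F AND T).
(c): F OR F → false.
(2) = T AND T AND F = false.
(a) ≥ 22 at site — satisfied.
(b) not (hours reduced) — not satisfied.
(3) = T AND F = false.
Overall: F OR F OR F → false.
Exception (past probation) — not satisfied.
Result: main false OR exception false → false.

No — not required.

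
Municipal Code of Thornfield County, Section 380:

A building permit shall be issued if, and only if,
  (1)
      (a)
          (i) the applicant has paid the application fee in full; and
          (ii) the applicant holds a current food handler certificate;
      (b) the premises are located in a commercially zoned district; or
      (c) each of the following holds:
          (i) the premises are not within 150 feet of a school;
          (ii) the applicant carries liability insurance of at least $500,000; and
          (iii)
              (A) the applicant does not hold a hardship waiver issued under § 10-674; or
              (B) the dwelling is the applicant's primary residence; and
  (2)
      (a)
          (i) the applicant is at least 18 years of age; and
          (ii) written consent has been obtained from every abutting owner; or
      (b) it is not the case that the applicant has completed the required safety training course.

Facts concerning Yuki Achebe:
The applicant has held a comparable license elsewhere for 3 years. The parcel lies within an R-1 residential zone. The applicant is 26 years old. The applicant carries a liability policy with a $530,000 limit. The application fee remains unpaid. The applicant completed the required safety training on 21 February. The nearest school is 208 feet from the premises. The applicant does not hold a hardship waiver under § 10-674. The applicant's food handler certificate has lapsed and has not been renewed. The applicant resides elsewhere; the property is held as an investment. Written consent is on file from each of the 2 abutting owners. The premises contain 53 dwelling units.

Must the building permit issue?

Yes — granted.

(i) fee paid — not satisfied.
(ii) food handler cert. — fails.
So (a) is not satisfied (F AND F).
(b) commercially zoned — not met.
(i) ≥150 ft from school — met.
(ii) insurance ≥ $500,000 — satisfied.
(A) not (hardship waiver) — holds.
(B) primary residence — not satisfied.
(iii): T OR F → true.
(c): T AND T AND T → true.
So (1) is satisfied (F OR F OR T).
(i) age ≥ 18 — satisfied.
(ii) all abutters consent — met.
(a) = T AND T = true.
(b) not (safety training) — fails.
(2): T OR F → true.
So Overall is satisfied (T AND T).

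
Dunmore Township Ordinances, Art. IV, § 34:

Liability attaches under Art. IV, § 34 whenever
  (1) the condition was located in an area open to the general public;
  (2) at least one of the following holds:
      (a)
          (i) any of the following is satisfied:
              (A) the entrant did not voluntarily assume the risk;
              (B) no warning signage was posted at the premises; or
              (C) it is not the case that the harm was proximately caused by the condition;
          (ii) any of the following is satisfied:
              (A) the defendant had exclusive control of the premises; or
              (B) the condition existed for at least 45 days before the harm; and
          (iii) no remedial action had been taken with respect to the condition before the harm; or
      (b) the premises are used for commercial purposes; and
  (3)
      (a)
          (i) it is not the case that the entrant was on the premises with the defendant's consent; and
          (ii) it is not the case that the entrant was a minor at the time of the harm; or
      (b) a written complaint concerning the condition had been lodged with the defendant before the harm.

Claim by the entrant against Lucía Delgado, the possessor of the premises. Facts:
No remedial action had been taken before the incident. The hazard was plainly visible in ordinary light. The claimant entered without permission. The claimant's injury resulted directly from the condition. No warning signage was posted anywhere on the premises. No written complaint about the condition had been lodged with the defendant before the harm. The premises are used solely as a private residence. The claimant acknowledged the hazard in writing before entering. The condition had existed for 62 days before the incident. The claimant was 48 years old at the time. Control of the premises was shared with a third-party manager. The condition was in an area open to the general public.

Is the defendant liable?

Yes — liable.

(1) public area — met.
(A) no assumed risk — not met.
(B) no signage posted — holds.
(C) not (proximate cause) — fails.
So (i) is satisfied (F OR T OR F).
(A) exclusive control — fails.
(B) condition ≥45 days old — holds.
(ii): F OR T → true.
(iii) no remedial action — satisfied.
(a) = T AND T AND T = true.
(b) commercial use — fails.
(2) = T OR F = true.
(i) not (consent to enter) — satisfied.
(ii) not (entrant a minor) — satisfied.
So (a) is satisfied (T AND T).
(b) complaint lodged — not met.
(3): T OR F → true.
Overall: T AND T AND T → true.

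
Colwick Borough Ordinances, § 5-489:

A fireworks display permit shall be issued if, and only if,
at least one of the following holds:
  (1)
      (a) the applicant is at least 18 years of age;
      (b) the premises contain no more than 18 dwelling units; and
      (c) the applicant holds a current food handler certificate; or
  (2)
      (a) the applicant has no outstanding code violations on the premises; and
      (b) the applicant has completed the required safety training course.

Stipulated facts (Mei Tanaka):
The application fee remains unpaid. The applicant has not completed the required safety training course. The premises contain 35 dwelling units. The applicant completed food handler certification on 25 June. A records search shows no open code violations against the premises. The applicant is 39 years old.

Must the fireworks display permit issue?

(a) age ≥ 18 — met.
(b) ≤ 18 units — not satisfied.
(c) food handler cert. — satisfied.
(1): T AND F AND T → false.
(a) no code violations — met.
(b) safety training — not met.
So (2) is not satisfied (T AND F).
So Overall is not satisfied (F OR F).

No — denied.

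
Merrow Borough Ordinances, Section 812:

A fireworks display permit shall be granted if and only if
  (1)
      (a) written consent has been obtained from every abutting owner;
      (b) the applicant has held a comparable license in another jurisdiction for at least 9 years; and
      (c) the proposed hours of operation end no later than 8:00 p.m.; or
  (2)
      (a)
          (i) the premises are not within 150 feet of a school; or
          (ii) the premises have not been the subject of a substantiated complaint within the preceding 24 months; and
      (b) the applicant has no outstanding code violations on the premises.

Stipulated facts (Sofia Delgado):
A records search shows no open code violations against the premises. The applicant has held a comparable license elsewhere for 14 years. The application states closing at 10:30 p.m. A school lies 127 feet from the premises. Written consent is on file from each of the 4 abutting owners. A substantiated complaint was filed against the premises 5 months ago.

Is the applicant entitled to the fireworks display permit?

(a) all abutters consent — met.
(b) prior license ≥ 9 yr — met.
(c) closes by 8 p.m. — fails.
(1): T AND T AND F → false.
(i) ≥150 ft from school — not met.
(ii) no complaint in 24 mo. — fails.
(a) = F OR F = false.
(b) no code violations — met.
(2): F AND T → false.
Overall: F OR F → false.

No — denied.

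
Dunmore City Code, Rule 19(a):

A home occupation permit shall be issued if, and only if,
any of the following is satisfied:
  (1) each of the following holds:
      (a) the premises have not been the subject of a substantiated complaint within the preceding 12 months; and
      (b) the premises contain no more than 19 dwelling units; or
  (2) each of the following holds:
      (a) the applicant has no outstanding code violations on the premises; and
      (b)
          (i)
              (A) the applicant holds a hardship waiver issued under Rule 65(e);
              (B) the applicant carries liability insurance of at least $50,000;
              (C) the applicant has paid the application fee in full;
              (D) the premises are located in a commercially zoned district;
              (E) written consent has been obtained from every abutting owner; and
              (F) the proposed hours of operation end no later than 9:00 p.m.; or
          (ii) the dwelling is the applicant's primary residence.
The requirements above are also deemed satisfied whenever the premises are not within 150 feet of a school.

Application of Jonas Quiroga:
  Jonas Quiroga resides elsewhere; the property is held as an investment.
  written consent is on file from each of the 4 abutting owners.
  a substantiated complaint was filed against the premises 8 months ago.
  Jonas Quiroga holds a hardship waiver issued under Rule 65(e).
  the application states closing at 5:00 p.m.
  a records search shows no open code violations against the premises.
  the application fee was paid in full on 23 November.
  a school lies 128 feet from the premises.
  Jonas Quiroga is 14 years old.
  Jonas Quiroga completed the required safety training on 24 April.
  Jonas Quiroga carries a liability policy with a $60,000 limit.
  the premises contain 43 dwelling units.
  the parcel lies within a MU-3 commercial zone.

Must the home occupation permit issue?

Yes — granted.

(a) no complaint in 12 mo. — not met.
(b) ≤ 19 units — fails.
(1): F AND F → false.
(a) no code violations — met.
(A) hardship waiver — met.
(B) insurance ≥ $50,000 — met.
(C) fee paid — holds.
(D) commercially zoned — satisfied.
(E) all abutters consent — holds.
(F) closes by 9 p.m. — satisfied.
(i): T AND T AND T AND T AND T AND T → true.
(ii) primary residence — not satisfied.
(b): T OR F → true.
(2) = T AND T = true.
Overall: F OR T → true.
Exception (≥150 ft from school) — not satisfied.
Result: main true OR exception false → true.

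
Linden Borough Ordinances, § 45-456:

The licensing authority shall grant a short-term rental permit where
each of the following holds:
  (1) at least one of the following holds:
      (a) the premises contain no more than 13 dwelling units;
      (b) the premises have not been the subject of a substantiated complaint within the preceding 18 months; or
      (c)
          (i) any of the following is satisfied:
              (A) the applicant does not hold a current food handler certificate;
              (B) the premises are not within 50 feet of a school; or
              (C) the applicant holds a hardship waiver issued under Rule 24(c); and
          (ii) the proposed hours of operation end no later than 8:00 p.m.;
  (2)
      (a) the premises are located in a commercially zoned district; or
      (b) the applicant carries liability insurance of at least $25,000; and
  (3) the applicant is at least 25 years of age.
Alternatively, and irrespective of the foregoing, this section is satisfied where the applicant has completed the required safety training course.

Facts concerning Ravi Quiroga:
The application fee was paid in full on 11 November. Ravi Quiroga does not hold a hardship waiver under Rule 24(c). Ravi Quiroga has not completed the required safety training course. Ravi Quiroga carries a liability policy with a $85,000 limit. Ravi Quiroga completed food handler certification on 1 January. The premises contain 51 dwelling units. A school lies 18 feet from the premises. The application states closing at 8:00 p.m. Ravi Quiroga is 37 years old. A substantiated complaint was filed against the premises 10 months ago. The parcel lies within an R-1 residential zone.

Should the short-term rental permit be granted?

No — denied.

(a) ≤ 13 units — not met.
(b) no complaint in 18 mo. — fails.
(A) not (food handler cert.) — fails.
(B) ≥50 ft from school — fails.
(C) hardship waiver — fails.
So (i) is not satisfied (F OR F OR F).
(ii) closes by 8 p.m. — met.
So (c) is not satisfied (F AND T).
(1): F OR F OR F → false.
(a) commercially zoned — fails.
(b) insurance ≥ $25,000 — met.
(2) = F OR T = true.
(3) age ≥ 25 — satisfied.
Overall: F AND T AND T → false.
Exception (safety training) — not satisfied.
Result: main false OR exception false → false.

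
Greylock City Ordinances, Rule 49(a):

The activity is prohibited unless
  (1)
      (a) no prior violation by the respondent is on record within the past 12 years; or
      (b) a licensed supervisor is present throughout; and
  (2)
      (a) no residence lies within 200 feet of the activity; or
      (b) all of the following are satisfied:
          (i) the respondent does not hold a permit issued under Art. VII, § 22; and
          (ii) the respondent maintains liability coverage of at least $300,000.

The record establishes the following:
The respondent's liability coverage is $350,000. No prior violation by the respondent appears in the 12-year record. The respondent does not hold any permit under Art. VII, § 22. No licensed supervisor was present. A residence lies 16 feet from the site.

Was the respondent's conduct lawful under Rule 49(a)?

Yes — lawful.

(a) no prior violation — met.
(b) supervisor present — fails.
So (1) is satisfied (T OR F).
(a) no residence in 200 ft — not met.
(i) not (holds permit) — met.
(ii) coverage ≥ $300,000 — holds.
So (b) is satisfied (T AND T).
So (2) is satisfied (F OR T).
Overall = T AND T = true.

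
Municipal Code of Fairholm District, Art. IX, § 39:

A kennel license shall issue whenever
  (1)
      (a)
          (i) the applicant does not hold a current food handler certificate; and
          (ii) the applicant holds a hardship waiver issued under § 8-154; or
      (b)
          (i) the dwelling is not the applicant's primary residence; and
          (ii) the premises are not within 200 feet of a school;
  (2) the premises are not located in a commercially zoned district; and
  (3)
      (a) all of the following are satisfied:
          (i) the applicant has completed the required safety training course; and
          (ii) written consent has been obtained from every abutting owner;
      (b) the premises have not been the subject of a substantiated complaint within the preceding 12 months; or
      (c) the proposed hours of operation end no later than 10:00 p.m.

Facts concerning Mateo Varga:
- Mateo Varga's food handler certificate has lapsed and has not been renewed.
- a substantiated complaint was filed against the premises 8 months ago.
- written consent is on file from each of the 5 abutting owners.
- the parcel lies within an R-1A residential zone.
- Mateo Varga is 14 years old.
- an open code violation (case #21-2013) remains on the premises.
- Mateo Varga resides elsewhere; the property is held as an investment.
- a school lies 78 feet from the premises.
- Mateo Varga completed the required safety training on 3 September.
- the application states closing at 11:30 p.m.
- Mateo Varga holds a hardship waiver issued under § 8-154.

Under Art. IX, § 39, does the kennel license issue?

(i) not (food handler cert.) — satisfied.
(ii) hardship waiver — met.
(a): T AND T → true.
(i) not (primary residence) — holds.
(ii) ≥200 ft from school — fails.
(b): T AND F → false.
So (1) is satisfied (T OR F).
(2) not (commercially zoned) — met.
(i) safety training — holds.
(ii) all abutters consent — met.
So (a) is satisfied (T AND T).
(b) no complaint in 12 mo. — fails.
(c) closes by 10 p.m. — not satisfied.
(3): T OR F OR F → true.
So Overall is satisfied (T AND T AND T).

Yes — granted.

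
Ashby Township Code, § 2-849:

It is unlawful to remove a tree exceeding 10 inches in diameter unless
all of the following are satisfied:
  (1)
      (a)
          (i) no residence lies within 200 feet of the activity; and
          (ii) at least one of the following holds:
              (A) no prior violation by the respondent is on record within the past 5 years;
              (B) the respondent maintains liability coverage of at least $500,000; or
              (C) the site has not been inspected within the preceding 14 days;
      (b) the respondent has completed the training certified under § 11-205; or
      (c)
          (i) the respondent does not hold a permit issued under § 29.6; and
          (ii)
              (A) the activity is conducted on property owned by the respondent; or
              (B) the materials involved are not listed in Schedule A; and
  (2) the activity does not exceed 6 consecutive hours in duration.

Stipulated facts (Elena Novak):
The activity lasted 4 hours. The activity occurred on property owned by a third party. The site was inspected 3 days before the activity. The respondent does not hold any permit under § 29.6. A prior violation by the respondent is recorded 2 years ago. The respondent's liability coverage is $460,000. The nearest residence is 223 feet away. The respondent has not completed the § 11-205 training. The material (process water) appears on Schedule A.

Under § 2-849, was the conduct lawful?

(i) no residence in 200 ft — met.
(A) no prior violation — not satisfied.
(B) coverage ≥ $500,000 — not met.
(C) not (site inspected) — fails.
(ii): F OR F OR F → false.
So (a) is not satisfied (T AND F).
(b) training certified — not satisfied.
(i) not (holds permit) — satisfied.
(A) own property — not met.
(B) not (Schedule A material) — fails.
So (ii) is not satisfied (F OR F).
(c): T AND F → false.
So (1) is not satisfied (F OR F OR F).
(2) ≤ 6 hrs duration — satisfied.
Overall: F AND T → false.

No — unlawful.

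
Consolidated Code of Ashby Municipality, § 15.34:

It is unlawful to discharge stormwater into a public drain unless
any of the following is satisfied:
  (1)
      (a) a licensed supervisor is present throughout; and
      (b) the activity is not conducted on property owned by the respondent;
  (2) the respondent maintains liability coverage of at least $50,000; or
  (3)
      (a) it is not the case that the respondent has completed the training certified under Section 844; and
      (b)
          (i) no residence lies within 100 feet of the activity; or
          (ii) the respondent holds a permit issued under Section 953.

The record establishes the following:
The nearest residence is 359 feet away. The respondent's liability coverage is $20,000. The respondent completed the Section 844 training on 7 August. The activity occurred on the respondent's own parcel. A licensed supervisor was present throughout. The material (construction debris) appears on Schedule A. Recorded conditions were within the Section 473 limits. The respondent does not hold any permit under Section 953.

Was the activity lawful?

No — unlawful.

(a) supervisor present — satisfied.
(b) not (own property) — not satisfied.
So (1) is not satisfied (T AND F).
(2) coverage ≥ $50,000 — not satisfied.
(a) not (training certified) — not satisfied.
(i) no residence in 100 ft — holds.
(ii) holds permit — fails.
(b) = T OR F = true.
So (3) is not satisfied (F AND T).
Overall: F OR F OR F → false.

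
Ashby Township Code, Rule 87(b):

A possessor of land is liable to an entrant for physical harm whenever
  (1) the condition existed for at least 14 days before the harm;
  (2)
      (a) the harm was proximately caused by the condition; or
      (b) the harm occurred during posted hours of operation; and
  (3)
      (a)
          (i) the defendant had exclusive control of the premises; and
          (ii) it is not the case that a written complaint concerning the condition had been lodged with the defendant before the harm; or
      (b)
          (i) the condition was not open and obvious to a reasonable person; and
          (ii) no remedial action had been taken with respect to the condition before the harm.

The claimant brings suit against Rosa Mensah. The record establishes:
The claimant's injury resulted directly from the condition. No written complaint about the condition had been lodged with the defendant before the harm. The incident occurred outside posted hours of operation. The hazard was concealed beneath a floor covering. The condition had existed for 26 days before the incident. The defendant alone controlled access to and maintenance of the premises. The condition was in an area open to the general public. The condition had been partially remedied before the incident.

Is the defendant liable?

(1) condition ≥14 days old — satisfied.
(a) proximate cause — holds.
(b) during posted hours — fails.
(2): T OR F → true.
(i) exclusive control — met.
(ii) not (complaint lodged) — met.
(a) = T AND T = true.
(i) not open/obvious — holds.
(ii) no remedial action — fails.
(b): T AND F → false.
(3) = T OR F = true.
So Overall is satisfied (T AND T AND T).

Yes — liable.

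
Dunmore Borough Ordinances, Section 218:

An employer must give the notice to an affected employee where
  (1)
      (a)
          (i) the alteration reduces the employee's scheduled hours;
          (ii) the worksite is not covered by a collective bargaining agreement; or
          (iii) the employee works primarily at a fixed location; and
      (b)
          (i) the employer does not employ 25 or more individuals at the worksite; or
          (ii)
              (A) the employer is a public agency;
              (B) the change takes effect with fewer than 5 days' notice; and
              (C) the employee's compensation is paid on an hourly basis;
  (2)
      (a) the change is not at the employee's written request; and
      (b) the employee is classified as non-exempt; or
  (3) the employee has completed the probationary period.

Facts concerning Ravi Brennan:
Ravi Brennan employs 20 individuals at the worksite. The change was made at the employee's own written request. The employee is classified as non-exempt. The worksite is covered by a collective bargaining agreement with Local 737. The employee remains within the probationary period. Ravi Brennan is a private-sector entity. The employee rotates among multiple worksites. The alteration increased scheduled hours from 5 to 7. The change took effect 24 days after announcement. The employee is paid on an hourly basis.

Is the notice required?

(i) hours reduced — not satisfied.
(ii) no CBA — not met.
(iii) fixed location — not satisfied.
(a) = F OR F OR F = false.
(i) not (≥ 25 at site) — met.
(A) public agency — fails.
(B) < 5 days' notice — not satisfied.
(C) hourly-paid — satisfied.
(ii) = F AND F AND T = false.
So (b) is satisfied (T OR F).
(1): F AND T → false.
(a) not employee-requested — not met.
(b) non-exempt — satisfied.
(2): F AND T → false.
(3) past probation — not satisfied.
Overall: F OR F OR F → false.

No — not required.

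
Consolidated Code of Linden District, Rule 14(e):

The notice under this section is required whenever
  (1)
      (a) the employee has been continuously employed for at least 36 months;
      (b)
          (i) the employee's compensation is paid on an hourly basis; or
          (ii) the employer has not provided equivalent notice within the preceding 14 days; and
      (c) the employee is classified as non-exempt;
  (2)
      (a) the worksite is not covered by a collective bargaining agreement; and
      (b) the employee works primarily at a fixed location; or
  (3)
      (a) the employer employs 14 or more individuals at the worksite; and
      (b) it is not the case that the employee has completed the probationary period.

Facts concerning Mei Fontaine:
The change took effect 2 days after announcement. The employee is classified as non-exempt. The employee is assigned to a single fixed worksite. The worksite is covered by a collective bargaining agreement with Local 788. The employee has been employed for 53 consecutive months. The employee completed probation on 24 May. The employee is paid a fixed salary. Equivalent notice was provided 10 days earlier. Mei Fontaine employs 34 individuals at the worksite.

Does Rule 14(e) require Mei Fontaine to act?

(a) tenure ≥ 36 mo. — met.
(i) hourly-paid — not satisfied.
(ii) no recent notice — fails.
(b) = F OR F = false.
(c) non-exempt — satisfied.
(1): T AND F AND T → false.
(a) no CBA — fails.
(b) fixed location — satisfied.
(2) = F AND T = false.
(a) ≥ 14 at site — holds.
(b) not (past probation) — not satisfied.
So (3) is not satisfied (T AND F).
So Overall is not satisfied (F OR F OR F).

No — not required.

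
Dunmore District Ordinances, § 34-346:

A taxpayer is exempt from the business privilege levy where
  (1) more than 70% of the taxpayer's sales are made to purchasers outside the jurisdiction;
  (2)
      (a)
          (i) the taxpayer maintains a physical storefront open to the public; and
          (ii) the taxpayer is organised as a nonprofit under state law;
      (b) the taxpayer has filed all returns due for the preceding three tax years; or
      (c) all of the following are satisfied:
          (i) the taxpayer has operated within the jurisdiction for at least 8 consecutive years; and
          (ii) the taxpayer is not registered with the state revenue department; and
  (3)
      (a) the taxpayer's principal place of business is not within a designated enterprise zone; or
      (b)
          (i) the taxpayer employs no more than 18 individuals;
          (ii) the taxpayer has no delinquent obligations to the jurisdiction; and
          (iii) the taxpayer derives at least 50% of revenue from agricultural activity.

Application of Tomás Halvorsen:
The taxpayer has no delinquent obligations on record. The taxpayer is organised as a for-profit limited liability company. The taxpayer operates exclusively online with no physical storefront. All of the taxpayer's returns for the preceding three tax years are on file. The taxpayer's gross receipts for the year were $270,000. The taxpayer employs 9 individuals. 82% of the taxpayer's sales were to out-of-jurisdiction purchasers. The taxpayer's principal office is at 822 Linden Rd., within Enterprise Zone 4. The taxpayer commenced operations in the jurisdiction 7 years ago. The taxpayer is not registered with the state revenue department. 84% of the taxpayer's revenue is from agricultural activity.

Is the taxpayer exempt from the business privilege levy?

(1) >70% out-of-jur. sales — holds.
(i) has storefront — fails.
(ii) nonprofit — not satisfied.
So (a) is not satisfied (F AND F).
(b) returns current — satisfied.
(i) ≥ 8 yrs in jurisdiction — not satisfied.
(ii) not (state-registered) — met.
(c) = F AND T = false.
(2) = F OR T OR F = true.
(a) not (in enterprise zone) — fails.
(i) ≤ 18 employees — met.
(ii) no delinquency — satisfied.
(iii) ≥50% agricultural — met.
(b): T AND T AND T → true.
(3): F OR T → true.
Overall = T AND T AND T = true.

Yes — exempt.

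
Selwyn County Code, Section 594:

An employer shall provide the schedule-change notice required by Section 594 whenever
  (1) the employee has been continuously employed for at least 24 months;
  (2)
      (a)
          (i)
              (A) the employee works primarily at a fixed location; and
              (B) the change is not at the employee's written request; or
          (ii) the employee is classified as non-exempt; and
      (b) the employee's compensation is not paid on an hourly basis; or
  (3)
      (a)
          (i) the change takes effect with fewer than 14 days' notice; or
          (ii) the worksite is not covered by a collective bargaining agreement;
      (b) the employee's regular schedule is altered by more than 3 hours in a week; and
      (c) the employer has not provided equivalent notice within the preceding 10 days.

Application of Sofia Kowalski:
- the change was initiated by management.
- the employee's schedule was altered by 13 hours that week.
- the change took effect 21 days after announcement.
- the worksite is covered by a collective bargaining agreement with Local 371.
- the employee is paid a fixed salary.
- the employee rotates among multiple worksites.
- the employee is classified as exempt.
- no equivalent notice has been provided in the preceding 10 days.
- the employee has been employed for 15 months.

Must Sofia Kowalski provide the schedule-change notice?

No — not required.

(1) tenure ≥ 24 mo. — fails.
(A) fixed location — not met.
(B) not employee-requested — met.
(i) = F AND T = false.
(ii) non-exempt — fails.
So (a) is not satisfied (F OR F).
(b) not (hourly-paid) — met.
(2) = F AND T = false.
(i) < 14 days' notice — not met.
(ii) no CBA — not satisfied.
(a) = F OR F = false.
(b) schedule shift > 3h — met.
(c) no recent notice — satisfied.
(3) = F AND T AND T = false.
Overall = F OR F OR F = false.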